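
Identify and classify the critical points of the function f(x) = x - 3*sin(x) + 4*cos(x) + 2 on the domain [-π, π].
f'(x) = -4*sin(x) - 3*cos(x) + 1

Solve f'(x) = 0 on [-π, π]:
  f'(x) = 0 ⇔ -4*sin(x) - 3*cos(x) = -1. Write the left side as R·cos(x + φ) with R = √((-3)² + 4²) = 5, cos φ = -3/5, sin φ = 4/5; then cos(x + φ) = -1/5. Solve for x and keep the solutions lying in [-π, π].
  ⇒ x = atan((4 - 6*sqrt(6))/(3 + 8*sqrt(6))) ≈ -0.4421, atan((4 + 6*sqrt(6))/(3 - 8*sqrt(6))) + pi ≈ 2.2967

f''(x) = 3*sin(x) - 4*cos(x)
Second-derivative test at each critical point:
  f''(-0.4421) = -4.8990 < 0 → local maximum
  f''(2.2967) = 4.8990 > 0 → local minimum

Critical points: x = atan((4 - 6*sqrt(6))/(3 + 8*sqrt(6))) ≈ -0.4421 (local maximum); x = atan((4 + 6*sqrt(6))/(3 - 8*sqrt(6))) + pi ≈ 2.2967 (local minimum)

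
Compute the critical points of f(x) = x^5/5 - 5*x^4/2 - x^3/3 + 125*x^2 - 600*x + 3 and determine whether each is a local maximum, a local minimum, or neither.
f'(x) = x^4 - 10*x^3 - x^2 + 250*x - 600

Solve f'(x) = 0:
  Factor: x^4 - 10*x^3 - x^2 + 250*x - 600 = (x - 6)*(x - 5)*(x - 4)*(x + 5) = 0.
  ⇒ x = -5, 4, 5, 6

f''(x) = 4*x^3 - 30*x^2 - 2*x + 250
Second-derivative test at each critical point:
  f''(-5) = -990 < 0 → local maximum
  f''(4) = 18 > 0 → local minimum
  f''(5) = -10 < 0 → local maximum
  f''(6) = 22 > 0 → local minimum

Critical points: x = -5 (local maximum); x = 4 (local minimum); x = 5 (local maximum); x = 6 (local minimum)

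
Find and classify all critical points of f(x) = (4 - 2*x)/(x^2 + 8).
f'(x) = 2*(-x^2 + 2*x*(x - 2) - 8)/(x^2 + 8)^2

Solve f'(x) = 0:
  f'(x) = 2*(x^2 - 4*x - 8)/(x^2 + 8)^2; the denominator is positive wherever f is defined, so f'(x) = 0 ⇔ 2*x^2 - 8*x - 16 = 0.
  Factor: 2*x^2 - 8*x - 16 = 2*(x^2 - 4*x - 8); x^2 - 4*x - 8 = 0 has no rational roots; quadratic formula: x = (4 ± √48)/2.
  ⇒ x = 2 - 2*sqrt(3) ≈ -1.4641, 2 + 2*sqrt(3) ≈ 5.4641

f''(x) = 4*(4*x^2*(2 - x) + (3*x - 2)*(x^2 + 8))/(x^2 + 8)^3
Second-derivative test at each critical point:
  f''(-1.4641) = -0.1347 < 0 → local maximum
  f''(5.4641) = 0.0097 > 0 → local minimum

Critical points: x = 2 - 2*sqrt(3) ≈ -1.4641 (local maximum); x = 2 + 2*sqrt(3) ≈ 5.4641 (local minimum)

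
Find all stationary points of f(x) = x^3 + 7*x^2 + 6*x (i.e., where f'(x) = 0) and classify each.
f'(x) = 3*x^2 + 14*x + 6

Solve f'(x) = 0:
  3*x^2 + 14*x + 6 = 0 has no rational roots; quadratic formula: x = (-14 ± √124)/6.
  ⇒ x = -7/3 - sqrt(31)/3 ≈ -4.1893, -7/3 + sqrt(31)/3 ≈ -0.4774

f''(x) = 6*x + 14
Second-derivative test at each critical point:
  f''(-4.1893) = -11.1355 < 0 → local maximum
  f''(-0.4774) = 11.1355 > 0 → local minimum

Critical points: x = -7/3 - sqrt(31)/3 ≈ -4.1893 (local maximum); x = -7/3 + sqrt(31)/3 ≈ -0.4774 (local minimum)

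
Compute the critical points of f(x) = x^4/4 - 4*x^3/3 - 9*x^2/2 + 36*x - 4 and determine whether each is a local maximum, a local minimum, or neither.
f'(x) = x^3 - 4*x^2 - 9*x + 36

Solve f'(x) = 0:
  Factor: x^3 - 4*x^2 - 9*x + 36 = (x - 4)*(x - 3)*(x + 3) = 0.
  ⇒ x = -3, 3, 4

f''(x) = 3*x^2 - 8*x - 9
Second-derivative test at each critical point:
  f''(-3) = 42 > 0 → local minimum
  f''(3) = -6 < 0 → local maximum
  f''(4) = 7 > 0 → local minimum

Critical points: x = -3 (local minimum); x = 3 (local maximum); x = 4 (local minimum)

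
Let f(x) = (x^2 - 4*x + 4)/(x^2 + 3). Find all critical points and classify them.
f'(x) = 2*(2*x^2 - x - 6)/(x^4 + 6*x^2 + 9)

Solve f'(x) = 0:
  f'(x) = 2*(x - 2)*(2*x + 3)/(x^2 + 3)^2; the denominator is positive wherever f is defined, so f'(x) = 0 ⇔ 4*x^2 - 2*x - 12 = 0.
  Factor: 4*x^2 - 2*x - 12 = 2*(x - 2)*(2*x + 3) = 0.
  ⇒ x = -3/2, 2

f''(x) = 2*(-4*x^3 + 3*x^2 + 36*x - 3)/(x^6 + 9*x^4 + 27*x^2 + 27)
Second-derivative test at each critical point:
  f''(-3/2) = -32/63 < 0 → local maximum
  f''(2) = 2/7 > 0 → local minimum

Critical points: x = -3/2 (local maximum); x = 2 (local minimum)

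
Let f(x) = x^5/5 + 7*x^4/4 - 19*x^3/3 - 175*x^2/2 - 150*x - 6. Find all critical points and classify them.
f'(x) = x^4 + 7*x^3 - 19*x^2 - 175*x - 150

Solve f'(x) = 0:
  Factor: x^4 + 7*x^3 - 19*x^2 - 175*x - 150 = (x - 5)*(x + 1)*(x + 5)*(x + 6) = 0.
  ⇒ x = -6, -5, -1, 5

f''(x) = 4*x^3 + 21*x^2 - 38*x - 175
Second-derivative test at each critical point:
  f''(-6) = -55 < 0 → local maximum
  f''(-5) = 40 > 0 → local minimum
  f''(-1) = -120 < 0 → local maximum
  f''(5) = 660 > 0 → local minimum

Critical points: x = -6 (local maximum); x = -5 (local minimum); x = -1 (local maximum); x = 5 (local minimum)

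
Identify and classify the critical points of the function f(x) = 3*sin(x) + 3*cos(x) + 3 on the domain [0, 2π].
f'(x) = 3*sqrt(2)*cos(x + pi/4)

Solve f'(x) = 0 on [0, 2π]:
  f'(x) = 0 ⇔ 3*cos(x) = 3*sin(x) ⇔ tan(x) = 1, i.e. x = arctan(1) + nπ; keep the solutions lying in [0, 2π].
  ⇒ x = pi/4 ≈ 0.7854, 5*pi/4 ≈ 3.9270

f''(x) = -3*sqrt(2)*sin(x + pi/4)
Second-derivative test at each critical point:
  f''(0.7854) = -4.2426 < 0 → local maximum
  f''(3.9270) = 4.2426 > 0 → local minimum

Critical points: x = pi/4 ≈ 0.7854 (local maximum); x = 5*pi/4 ≈ 3.9270 (local minimum)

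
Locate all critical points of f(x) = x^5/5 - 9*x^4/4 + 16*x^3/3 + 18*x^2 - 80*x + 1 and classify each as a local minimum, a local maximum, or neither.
f'(x) = x^4 - 9*x^3 + 16*x^2 + 36*x - 80

Solve f'(x) = 0:
  Factor: x^4 - 9*x^3 + 16*x^2 + 36*x - 80 = (x - 5)*(x - 4)*(x - 2)*(x + 2) = 0.
  ⇒ x = -2, 2, 4, 5

f''(x) = 4*x^3 - 27*x^2 + 32*x + 36
Second-derivative test at each critical point:
  f''(-2) = -168 < 0 → local maximum
  f''(2) = 24 > 0 → local minimum
  f''(4) = -12 < 0 → local maximum
  f''(5) = 21 > 0 → local minimum

Critical points: x = -2 (local maximum); x = 2 (local minimum); x = 4 (local maximum); x = 5 (local minimum)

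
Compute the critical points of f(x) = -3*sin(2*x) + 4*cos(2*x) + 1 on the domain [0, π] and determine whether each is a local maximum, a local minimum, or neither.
f'(x) = -8*sin(2*x) - 6*cos(2*x)

Solve f'(x) = 0 on [0, π]:
  f'(x) = 0 ⇔ -3*cos(2*x) = 4*sin(2*x) ⇔ tan(2*x) = -3/4, i.e. 2*x = arctan(-3/4) + nπ; keep the solutions lying in [0, π].
  ⇒ x = -atan(3/4)/2 + pi/2 ≈ 1.2490, pi - atan(3/4)/2 ≈ 2.8198

f''(x) = 12*sin(2*x) - 16*cos(2*x)
Second-derivative test at each critical point:
  f''(1.2490) = 20 > 0 → local minimum
  f''(2.8198) = -20 < 0 → local maximum

Critical points: x = -atan(3/4)/2 + pi/2 ≈ 1.2490 (local minimum); x = pi - atan(3/4)/2 ≈ 2.8198 (local maximum)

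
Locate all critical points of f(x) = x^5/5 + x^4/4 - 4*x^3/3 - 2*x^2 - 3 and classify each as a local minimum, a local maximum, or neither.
f'(x) = x*(x^3 + x^2 - 4*x - 4)

Solve f'(x) = 0:
  Factor: x^4 + x^3 - 4*x^2 - 4*x = x*(x - 2)*(x + 1)*(x + 2) = 0.
  ⇒ x = -2, -1, 0, 2

f''(x) = 4*x^3 + 3*x^2 - 8*x - 4
Second-derivative test at each critical point:
  f''(-2) = -8 < 0 → local maximum
  f''(-1) = 3 > 0 → local minimum
  f''(0) = -4 < 0 → local maximum
  f''(2) = 24 > 0 → local minimum

Critical points: x = -2 (local maximum); x = -1 (local minimum); x = 0 (local maximum); x = 2 (local minimum)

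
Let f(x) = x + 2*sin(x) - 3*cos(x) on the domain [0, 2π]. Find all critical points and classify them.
f'(x) = 3*sin(x) + 2*cos(x) + 1

Solve f'(x) = 0 on [0, 2π]:
  f'(x) = 0 ⇔ 3*sin(x) + 2*cos(x) = -1. Write the left side as R·cos(x + φ) with R = √(2² + (-3)²) = sqrt(13), cos φ = 2*sqrt(13)/13, sin φ = -3*sqrt(13)/13; then cos(x + φ) = -sqrt(13)/13. Solve for x and keep the solutions lying in [0, 2π].
  ⇒ x = atan((-3 + 4*sqrt(3))/(-6*sqrt(3) - 2)) + pi ≈ 2.8346, atan((-4*sqrt(3) - 3)/(-2 + 6*sqrt(3))) + 2*pi ≈ 5.4141

f''(x) = -2*sin(x) + 3*cos(x)
Second-derivative test at each critical point:
  f''(2.8346) = -3.4641 < 0 → local maximum
  f''(5.4141) = 3.4641 > 0 → local minimum

Critical points: x = atan((-3 + 4*sqrt(3))/(-6*sqrt(3) - 2)) + pi ≈ 2.8346 (local maximum); x = atan((-4*sqrt(3) - 3)/(-2 + 6*sqrt(3))) + 2*pi ≈ 5.4141 (local minimum)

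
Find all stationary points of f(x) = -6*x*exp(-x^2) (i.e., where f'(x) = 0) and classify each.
f'(x) = 6*(2*x^2 - 1)*exp(-x^2)

Solve f'(x) = 0:
  f'(x) = (12*x^2 - 6)·exp(-x^2) and exp(-x^2) > 0 for every x, so f'(x) = 0 ⇔ 12*x^2 - 6 = 0.
  Factor: 12*x^2 - 6 = 6*(2*x^2 - 1); 2*x^2 - 1 = 0 has no rational roots; quadratic formula: x = (0 ± √8)/4.
  ⇒ x = -sqrt(2)/2 ≈ -0.7071, sqrt(2)/2 ≈ 0.7071

f''(x) = (-24*x^3 + 36*x)*exp(-x^2)
Second-derivative test at each critical point:
  f''(-0.7071) = -10.2932 < 0 → local maximum
  f''(0.7071) = 10.2932 > 0 → local minimum

Critical points: x = -sqrt(2)/2 ≈ -0.7071 (local maximum); x = sqrt(2)/2 ≈ 0.7071 (local minimum)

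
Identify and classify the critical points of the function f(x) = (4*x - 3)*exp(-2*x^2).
f'(x) = 4*(-x*(4*x - 3) + 1)*exp(-2*x^2)

Solve f'(x) = 0:
  f'(x) = (-16*x^2 + 12*x + 4)·exp(-2*x^2) and exp(-2*x^2) > 0 for every x, so f'(x) = 0 ⇔ -16*x^2 + 12*x + 4 = 0.
  Factor: -16*x^2 + 12*x + 4 = -4*(x - 1)*(4*x + 1) = 0.
  ⇒ x = -1/4, 1

f''(x) = 4*(4*x^2*(4*x - 3) - 12*x + 3)*exp(-2*x^2)
Second-derivative test at each critical point:
  f''(-1/4) = 17.6499 > 0 → local minimum
  f''(1) = -2.7067 < 0 → local maximum

Critical points: x = -1/4 (local minimum); x = 1 (local maximum)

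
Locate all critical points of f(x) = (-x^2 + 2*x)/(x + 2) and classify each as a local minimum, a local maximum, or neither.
f'(x) = (-x^2 - 4*x + 4)/(x^2 + 4*x + 4)

Solve f'(x) = 0:
  f'(x) = -(x^2 + 4*x - 4)/(x + 2)^2; the denominator is positive wherever f is defined, so f'(x) = 0 ⇔ -x^2 - 4*x + 4 = 0.
  x^2 + 4*x - 4 = 0 has no rational roots; quadratic formula: x = (-4 ± √32)/2.
  ⇒ x = -2*sqrt(2) - 2 ≈ -4.8284, -2 + 2*sqrt(2) ≈ 0.8284

f''(x) = -16/(x^3 + 6*x^2 + 12*x + 8)
Second-derivative test at each critical point:
  f''(-4.8284) = 0.7071 > 0 → local minimum
  f''(0.8284) = -0.7071 < 0 → local maximum

Critical points: x = -2*sqrt(2) - 2 ≈ -4.8284 (local minimum); x = -2 + 2*sqrt(2) ≈ 0.8284 (local maximum)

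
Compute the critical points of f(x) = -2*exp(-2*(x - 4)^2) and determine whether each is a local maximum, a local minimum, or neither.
f'(x) = 8*(x - 4)*exp(-2*(x - 4)^2)

Solve f'(x) = 0:
  f'(x) = (8*x - 32)·exp(-2*(x - 4)^2) and exp(-2*(x - 4)^2) > 0 for every x, so f'(x) = 0 ⇔ 8*x - 32 = 0.
  Factor: 8*x - 32 = 8*(x - 4) = 0.
  ⇒ x = 4

f''(x) = 8*(1 - 4*(x - 4)^2)*exp(-2*(x - 4)^2)
Second-derivative test at each critical point:
  f''(4) = 8 > 0 → local minimum

Critical points: x = 4 (local minimum)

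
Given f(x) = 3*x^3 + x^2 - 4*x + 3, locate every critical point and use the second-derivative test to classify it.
f'(x) = 9*x^2 + 2*x - 4

Solve f'(x) = 0:
  9*x^2 + 2*x - 4 = 0 has no rational roots; quadratic formula: x = (-2 ± √148)/18.
  ⇒ x = -sqrt(37)/9 - 1/9 ≈ -0.7870, -1/9 + sqrt(37)/9 ≈ 0.5648

f''(x) = 18*x + 2
Second-derivative test at each critical point:
  f''(-0.7870) = -12.1655 < 0 → local maximum
  f''(0.5648) = 12.1655 > 0 → local minimum

Critical points: x = -sqrt(37)/9 - 1/9 ≈ -0.7870 (local maximum); x = -1/9 + sqrt(37)/9 ≈ 0.5648 (local minimum)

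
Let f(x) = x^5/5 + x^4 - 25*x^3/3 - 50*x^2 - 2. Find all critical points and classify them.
f'(x) = x*(x^3 + 4*x^2 - 25*x - 100)

Solve f'(x) = 0:
  Factor: x^4 + 4*x^3 - 25*x^2 - 100*x = x*(x - 5)*(x + 4)*(x + 5) = 0.
  ⇒ x = -5, -4, 0, 5

f''(x) = 4*x^3 + 12*x^2 - 50*x - 100
Second-derivative test at each critical point:
  f''(-5) = -50 < 0 → local maximum
  f''(-4) = 36 > 0 → local minimum
  f''(0) = -100 < 0 → local maximum
  f''(5) = 450 > 0 → local minimum

Critical points: x = -5 (local maximum); x = -4 (local minimum); x = 0 (local maximum); x = 5 (local minimum)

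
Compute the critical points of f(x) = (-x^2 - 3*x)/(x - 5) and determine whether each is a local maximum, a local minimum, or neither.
f'(x) = (-x^2 + 10*x + 15)/(x^2 - 10*x + 25)

Solve f'(x) = 0:
  f'(x) = -(x^2 - 10*x - 15)/(x - 5)^2; the denominator is positive wherever f is defined, so f'(x) = 0 ⇔ -x^2 + 10*x + 15 = 0.
  x^2 - 10*x - 15 = 0 has no rational roots; quadratic formula: x = (10 ± √160)/2.
  ⇒ x = 5 - 2*sqrt(10) ≈ -1.3246, 5 + 2*sqrt(10) ≈ 11.3246

f''(x) = -80/(x^3 - 15*x^2 + 75*x - 125)
Second-derivative test at each critical point:
  f''(-1.3246) = 0.3162 > 0 → local minimum
  f''(11.3246) = -0.3162 < 0 → local maximum

Critical points: x = 5 - 2*sqrt(10) ≈ -1.3246 (local minimum); x = 5 + 2*sqrt(10) ≈ 11.3246 (local maximum)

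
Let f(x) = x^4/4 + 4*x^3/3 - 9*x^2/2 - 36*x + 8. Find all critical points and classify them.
f'(x) = x^3 + 4*x^2 - 9*x - 36

Solve f'(x) = 0:
  Factor: x^3 + 4*x^2 - 9*x - 36 = (x - 3)*(x + 3)*(x + 4) = 0.
  ⇒ x = -4, -3, 3

f''(x) = 3*x^2 + 8*x - 9
Second-derivative test at each critical point:
  f''(-4) = 7 > 0 → local minimum
  f''(-3) = -6 < 0 → local maximum
  f''(3) = 42 > 0 → local minimum

Critical points: x = -4 (local minimum); x = -3 (local maximum); x = 3 (local minimum)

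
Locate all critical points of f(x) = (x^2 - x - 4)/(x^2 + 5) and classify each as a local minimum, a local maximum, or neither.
f'(x) = (x^2 + 18*x - 5)/(x^4 + 10*x^2 + 25)

Solve f'(x) = 0:
  f'(x) = (x^2 + 18*x - 5)/(x^2 + 5)^2; the denominator is positive wherever f is defined, so f'(x) = 0 ⇔ x^2 + 18*x - 5 = 0.
  x^2 + 18*x - 5 = 0 has no rational roots; quadratic formula: x = (-18 ± √344)/2.
  ⇒ x = -sqrt(86) - 9 ≈ -18.2736, -9 + sqrt(86) ≈ 0.2736

f''(x) = 2*(-x^3 - 27*x^2 + 15*x + 45)/(x^6 + 15*x^4 + 75*x^2 + 125)
Second-derivative test at each critical point:
  f''(-18.2736) = -1.615e-04 < 0 → local maximum
  f''(0.2736) = 0.7202 > 0 → local minimum

Critical points: x = -sqrt(86) - 9 ≈ -18.2736 (local maximum); x = -9 + sqrt(86) ≈ 0.2736 (local minimum)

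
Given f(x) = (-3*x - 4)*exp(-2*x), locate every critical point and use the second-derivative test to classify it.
f'(x) = (6*x + 5)*exp(-2*x)

Solve f'(x) = 0:
  f'(x) = (6*x + 5)·exp(-2*x) and exp(-2*x) > 0 for every x, so f'(x) = 0 ⇔ 6*x + 5 = 0.
  6*x + 5 = 0.
  ⇒ x = -5/6

f''(x) = 4*(-3*x - 1)*exp(-2*x)
Second-derivative test at each critical point:
  f''(-5/6) = 31.7669 > 0 → local minimum

Critical points: x = -5/6 (local minimum)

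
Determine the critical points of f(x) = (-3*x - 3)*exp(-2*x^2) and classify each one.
f'(x) = 3*(4*x*(x + 1) - 1)*exp(-2*x^2)

Solve f'(x) = 0:
  f'(x) = (12*x^2 + 12*x - 3)·exp(-2*x^2) and exp(-2*x^2) > 0 for every x, so f'(x) = 0 ⇔ 12*x^2 + 12*x - 3 = 0.
  Factor: 12*x^2 + 12*x - 3 = 3*(4*x^2 + 4*x - 1); 4*x^2 + 4*x - 1 = 0 has no rational roots; quadratic formula: x = (-4 ± √32)/8.
  ⇒ x = -sqrt(2)/2 - 1/2 ≈ -1.2071, -1/2 + sqrt(2)/2 ≈ 0.2071

f''(x) = 12*(-4*x^2*(x + 1) + 3*x + 1)*exp(-2*x^2)
Second-derivative test at each critical point:
  f''(-1.2071) = -0.9206 < 0 → local maximum
  f''(0.2071) = 15.5754 > 0 → local minimum

Critical points: x = -sqrt(2)/2 - 1/2 ≈ -1.2071 (local maximum); x = -1/2 + sqrt(2)/2 ≈ 0.2071 (local minimum)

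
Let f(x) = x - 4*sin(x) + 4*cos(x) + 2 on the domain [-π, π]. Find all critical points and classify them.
f'(x) = -4*sqrt(2)*sin(x + pi/4) + 1

Solve f'(x) = 0 on [-π, π]:
  f'(x) = 0 ⇔ -4*sin(x) - 4*cos(x) = -1. Write the left side as R·cos(x + φ) with R = √((-4)² + 4²) = 4*sqrt(2), cos φ = -sqrt(2)/2, sin φ = sqrt(2)/2; then cos(x + φ) = -sqrt(2)/8. Solve for x and keep the solutions lying in [-π, π].
  ⇒ x = atan((1 - sqrt(31))/(1 + sqrt(31))) ≈ -0.6077, atan((1 + sqrt(31))/(1 - sqrt(31))) + pi ≈ 2.1785

f''(x) = -4*sqrt(2)*cos(x + pi/4)
Second-derivative test at each critical point:
  f''(-0.6077) = -5.5678 < 0 → local maximum
  f''(2.1785) = 5.5678 > 0 → local minimum

Critical points: x = atan((1 - sqrt(31))/(1 + sqrt(31))) ≈ -0.6077 (local maximum); x = atan((1 + sqrt(31))/(1 - sqrt(31))) + pi ≈ 2.1785 (local minimum)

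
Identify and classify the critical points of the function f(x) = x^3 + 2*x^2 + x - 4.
f'(x) = 3*x^2 + 4*x + 1

Solve f'(x) = 0:
  Factor: 3*x^2 + 4*x + 1 = (x + 1)*(3*x + 1) = 0.
  ⇒ x = -1, -1/3

f''(x) = 6*x + 4
Second-derivative test at each critical point:
  f''(-1) = -2 < 0 → local maximum
  f''(-1/3) = 2 > 0 → local minimum

Critical points: x = -1 (local maximum); x = -1/3 (local minimum)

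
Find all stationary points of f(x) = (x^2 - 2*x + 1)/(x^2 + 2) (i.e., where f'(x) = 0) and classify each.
f'(x) = 2*(x^2 + x - 2)/(x^4 + 4*x^2 + 4)

Solve f'(x) = 0:
  f'(x) = 2*(x - 1)*(x + 2)/(x^2 + 2)^2; the denominator is positive wherever f is defined, so f'(x) = 0 ⇔ 2*x^2 + 2*x - 4 = 0.
  Factor: 2*x^2 + 2*x - 4 = 2*(x - 1)*(x + 2) = 0.
  ⇒ x = -2, 1

f''(x) = 2*(-2*x^3 - 3*x^2 + 12*x + 2)/(x^6 + 6*x^4 + 12*x^2 + 8)
Second-derivative test at each critical point:
  f''(-2) = -1/6 < 0 → local maximum
  f''(1) = 2/3 > 0 → local minimum

Critical points: x = -2 (local maximum); x = 1 (local minimum)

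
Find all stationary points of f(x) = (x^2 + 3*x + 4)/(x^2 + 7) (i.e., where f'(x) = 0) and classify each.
f'(x) = 3*(-x^2 + 2*x + 7)/(x^4 + 14*x^2 + 49)

Solve f'(x) = 0:
  f'(x) = -3*(x^2 - 2*x - 7)/(x^2 + 7)^2; the denominator is positive wherever f is defined, so f'(x) = 0 ⇔ -3*x^2 + 6*x + 21 = 0.
  Factor: -3*x^2 + 6*x + 21 = -3*(x^2 - 2*x - 7); x^2 - 2*x - 7 = 0 has no rational roots; quadratic formula: x = (2 ± √32)/2.
  ⇒ x = 1 - 2*sqrt(2) ≈ -1.8284, 1 + 2*sqrt(2) ≈ 3.8284

f''(x) = 6*(x^3 - 3*x^2 - 21*x + 7)/(x^6 + 21*x^4 + 147*x^2 + 343)
Second-derivative test at each critical point:
  f''(-1.8284) = 0.1586 > 0 → local minimum
  f''(3.8284) = -0.0362 < 0 → local maximum

Critical points: x = 1 - 2*sqrt(2) ≈ -1.8284 (local minimum); x = 1 + 2*sqrt(2) ≈ 3.8284 (local maximum)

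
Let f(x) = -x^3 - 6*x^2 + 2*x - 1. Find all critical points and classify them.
f'(x) = -3*x^2 - 12*x + 2

Solve f'(x) = 0:
  3*x^2 + 12*x - 2 = 0 has no rational roots; quadratic formula: x = (-12 ± √168)/6.
  ⇒ x = -sqrt(42)/3 - 2 ≈ -4.1602, -2 + sqrt(42)/3 ≈ 0.1602

f''(x) = -6*x - 12
Second-derivative test at each critical point:
  f''(-4.1602) = 12.9615 > 0 → local minimum
  f''(0.1602) = -12.9615 < 0 → local maximum

Critical points: x = -sqrt(42)/3 - 2 ≈ -4.1602 (local minimum); x = -2 + sqrt(42)/3 ≈ 0.1602 (local maximum)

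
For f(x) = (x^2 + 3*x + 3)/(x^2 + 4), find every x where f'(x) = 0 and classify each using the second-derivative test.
f'(x) = (-3*x^2 + 2*x + 12)/(x^4 + 8*x^2 + 16)

Solve f'(x) = 0:
  f'(x) = -(3*x^2 - 2*x - 12)/(x^2 + 4)^2; the denominator is positive wherever f is defined, so f'(x) = 0 ⇔ -3*x^2 + 2*x + 12 = 0.
  3*x^2 - 2*x - 12 = 0 has no rational roots; quadratic formula: x = (2 ± √148)/6.
  ⇒ x = 1/3 - sqrt(37)/3 ≈ -1.6943, 1/3 + sqrt(37)/3 ≈ 2.3609

f''(x) = 2*(3*x^3 - 3*x^2 - 36*x + 4)/(x^6 + 12*x^4 + 48*x^2 + 64)
Second-derivative test at each critical point:
  f''(-1.6943) = 0.2577 > 0 → local minimum
  f''(2.3609) = -0.1327 < 0 → local maximum

Critical points: x = 1/3 - sqrt(37)/3 ≈ -1.6943 (local minimum); x = 1/3 + sqrt(37)/3 ≈ 2.3609 (local maximum)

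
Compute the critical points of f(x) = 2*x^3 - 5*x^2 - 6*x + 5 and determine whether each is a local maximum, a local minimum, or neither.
f'(x) = 6*x^2 - 10*x - 6

Solve f'(x) = 0:
  Factor: 6*x^2 - 10*x - 6 = 2*(3*x^2 - 5*x - 3); 3*x^2 - 5*x - 3 = 0 has no rational roots; quadratic formula: x = (5 ± √61)/6.
  ⇒ x = 5/6 - sqrt(61)/6 ≈ -0.4684, 5/6 + sqrt(61)/6 ≈ 2.1350

f''(x) = 12*x - 10
Second-derivative test at each critical point:
  f''(-0.4684) = -15.6205 < 0 → local maximum
  f''(2.1350) = 15.6205 > 0 → local minimum

Critical points: x = 5/6 - sqrt(61)/6 ≈ -0.4684 (local maximum); x = 5/6 + sqrt(61)/6 ≈ 2.1350 (local minimum)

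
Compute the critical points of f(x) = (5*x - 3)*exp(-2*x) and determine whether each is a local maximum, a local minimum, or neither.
f'(x) = (11 - 10*x)*exp(-2*x)

Solve f'(x) = 0:
  f'(x) = (11 - 10*x)·exp(-2*x) and exp(-2*x) > 0 for every x, so f'(x) = 0 ⇔ 11 - 10*x = 0.
  11 - 10*x = 0.
  ⇒ x = 11/10

f''(x) = 4*(5*x - 8)*exp(-2*x)
Second-derivative test at each critical point:
  f''(11/10) = -1.1080 < 0 → local maximum

Critical points: x = 11/10 (local maximum)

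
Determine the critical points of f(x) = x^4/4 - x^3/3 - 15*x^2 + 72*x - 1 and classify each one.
f'(x) = x^3 - x^2 - 30*x + 72

Solve f'(x) = 0:
  Factor: x^3 - x^2 - 30*x + 72 = (x - 4)*(x - 3)*(x + 6) = 0.
  ⇒ x = -6, 3, 4

f''(x) = 3*x^2 - 2*x - 30
Second-derivative test at each critical point:
  f''(-6) = 90 > 0 → local minimum
  f''(3) = -9 < 0 → local maximum
  f''(4) = 10 > 0 → local minimum

Critical points: x = -6 (local minimum); x = 3 (local maximum); x = 4 (local minimum)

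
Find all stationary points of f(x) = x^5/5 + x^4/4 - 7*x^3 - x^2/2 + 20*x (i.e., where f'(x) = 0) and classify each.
f'(x) = x^4 + x^3 - 21*x^2 - x + 20

Solve f'(x) = 0:
  Factor: x^4 + x^3 - 21*x^2 - x + 20 = (x - 4)*(x - 1)*(x + 1)*(x + 5) = 0.
  ⇒ x = -5, -1, 1, 4

f''(x) = 4*x^3 + 3*x^2 - 42*x - 1
Second-derivative test at each critical point:
  f''(-5) = -216 < 0 → local maximum
  f''(-1) = 40 > 0 → local minimum
  f''(1) = -36 < 0 → local maximum
  f''(4) = 135 > 0 → local minimum

Critical points: x = -5 (local maximum); x = -1 (local minimum); x = 1 (local maximum); x = 4 (local minimum)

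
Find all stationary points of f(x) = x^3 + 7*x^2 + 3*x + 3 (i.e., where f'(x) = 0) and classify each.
f'(x) = 3*x^2 + 14*x + 3

Solve f'(x) = 0:
  3*x^2 + 14*x + 3 = 0 has no rational roots; quadratic formula: x = (-14 ± √160)/6.
  ⇒ x = -7/3 - 2*sqrt(10)/3 ≈ -4.4415, -7/3 + 2*sqrt(10)/3 ≈ -0.2251

f''(x) = 6*x + 14
Second-derivative test at each critical point:
  f''(-4.4415) = -12.6491 < 0 → local maximum
  f''(-0.2251) = 12.6491 > 0 → local minimum

Critical points: x = -7/3 - 2*sqrt(10)/3 ≈ -4.4415 (local maximum); x = -7/3 + 2*sqrt(10)/3 ≈ -0.2251 (local minimum)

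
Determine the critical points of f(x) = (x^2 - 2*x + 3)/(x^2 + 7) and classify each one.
f'(x) = 2*(x^2 + 4*x - 7)/(x^4 + 14*x^2 + 49)

Solve f'(x) = 0:
  f'(x) = 2*(x^2 + 4*x - 7)/(x^2 + 7)^2; the denominator is positive wherever f is defined, so f'(x) = 0 ⇔ 2*x^2 + 8*x - 14 = 0.
  Factor: 2*x^2 + 8*x - 14 = 2*(x^2 + 4*x - 7); x^2 + 4*x - 7 = 0 has no rational roots; quadratic formula: x = (-4 ± √44)/2.
  ⇒ x = -sqrt(11) - 2 ≈ -5.3166, -2 + sqrt(11) ≈ 1.3166

f''(x) = 4*(-x^3 - 6*x^2 + 21*x + 14)/(x^6 + 21*x^4 + 147*x^2 + 343)
Second-derivative test at each critical point:
  f''(-5.3166) = -0.0107 < 0 → local maximum
  f''(1.3166) = 0.1739 > 0 → local minimum

Critical points: x = -sqrt(11) - 2 ≈ -5.3166 (local maximum); x = -2 + sqrt(11) ≈ 1.3166 (local minimum)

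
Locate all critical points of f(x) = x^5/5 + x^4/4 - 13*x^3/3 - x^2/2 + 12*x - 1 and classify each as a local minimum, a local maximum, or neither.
f'(x) = x^4 + x^3 - 13*x^2 - x + 12

Solve f'(x) = 0:
  Factor: x^4 + x^3 - 13*x^2 - x + 12 = (x - 3)*(x - 1)*(x + 1)*(x + 4) = 0.
  ⇒ x = -4, -1, 1, 3

f''(x) = 4*x^3 + 3*x^2 - 26*x - 1
Second-derivative test at each critical point:
  f''(-4) = -105 < 0 → local maximum
  f''(-1) = 24 > 0 → local minimum
  f''(1) = -20 < 0 → local maximum
  f''(3) = 56 > 0 → local minimum

Critical points: x = -4 (local maximum); x = -1 (local minimum); x = 1 (local maximum); x = 3 (local minimum)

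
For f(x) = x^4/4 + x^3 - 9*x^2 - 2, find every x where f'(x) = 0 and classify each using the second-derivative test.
f'(x) = x*(x^2 + 3*x - 18)

Solve f'(x) = 0:
  Factor: x^3 + 3*x^2 - 18*x = x*(x - 3)*(x + 6) = 0.
  ⇒ x = -6, 0, 3

f''(x) = 3*x^2 + 6*x - 18
Second-derivative test at each critical point:
  f''(-6) = 54 > 0 → local minimum
  f''(0) = -18 < 0 → local maximum
  f''(3) = 27 > 0 → local minimum

Critical points: x = -6 (local minimum); x = 0 (local maximum); x = 3 (local minimum)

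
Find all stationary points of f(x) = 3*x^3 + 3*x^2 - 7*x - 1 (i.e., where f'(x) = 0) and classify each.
f'(x) = 9*x^2 + 6*x - 7

Solve f'(x) = 0:
  9*x^2 + 6*x - 7 = 0 has no rational roots; quadratic formula: x = (-6 ± √288)/18.
  ⇒ x = -2*sqrt(2)/3 - 1/3 ≈ -1.2761, -1/3 + 2*sqrt(2)/3 ≈ 0.6095

f''(x) = 18*x + 6
Second-derivative test at each critical point:
  f''(-1.2761) = -16.9706 < 0 → local maximum
  f''(0.6095) = 16.9706 > 0 → local minimum

Critical points: x = -2*sqrt(2)/3 - 1/3 ≈ -1.2761 (local maximum); x = -1/3 + 2*sqrt(2)/3 ≈ 0.6095 (local minimum)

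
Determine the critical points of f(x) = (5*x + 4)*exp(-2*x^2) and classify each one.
f'(x) = (-4*x*(5*x + 4) + 5)*exp(-2*x^2)

Solve f'(x) = 0:
  f'(x) = (-20*x^2 - 16*x + 5)·exp(-2*x^2) and exp(-2*x^2) > 0 for every x, so f'(x) = 0 ⇔ -20*x^2 - 16*x + 5 = 0.
  20*x^2 + 16*x - 5 = 0 has no rational roots; quadratic formula: x = (-16 ± √656)/40.
  ⇒ x = -sqrt(41)/10 - 2/5 ≈ -1.0403, -2/5 + sqrt(41)/10 ≈ 0.2403

f''(x) = 4*(4*x^2*(5*x + 4) - 15*x - 4)*exp(-2*x^2)
Second-derivative test at each critical point:
  f''(-1.0403) = 2.9405 > 0 → local minimum
  f''(0.2403) = -22.8187 < 0 → local maximum

Critical points: x = -sqrt(41)/10 - 2/5 ≈ -1.0403 (local minimum); x = -2/5 + sqrt(41)/10 ≈ 0.2403 (local maximum)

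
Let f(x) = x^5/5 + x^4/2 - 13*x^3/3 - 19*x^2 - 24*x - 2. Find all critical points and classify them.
f'(x) = x^4 + 2*x^3 - 13*x^2 - 38*x - 24

Solve f'(x) = 0:
  Factor: x^4 + 2*x^3 - 13*x^2 - 38*x - 24 = (x - 4)*(x + 1)*(x + 2)*(x + 3) = 0.
  ⇒ x = -3, -2, -1, 4

f''(x) = 4*x^3 + 6*x^2 - 26*x - 38
Second-derivative test at each critical point:
  f''(-3) = -14 < 0 → local maximum
  f''(-2) = 6 > 0 → local minimum
  f''(-1) = -10 < 0 → local maximum
  f''(4) = 210 > 0 → local minimum

Critical points: x = -3 (local maximum); x = -2 (local minimum); x = -1 (local maximum); x = 4 (local minimum)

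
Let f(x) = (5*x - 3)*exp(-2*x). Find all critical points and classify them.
f'(x) = (11 - 10*x)*exp(-2*x)

Solve f'(x) = 0:
  f'(x) = (11 - 10*x)·exp(-2*x) and exp(-2*x) > 0 for every x, so f'(x) = 0 ⇔ 11 - 10*x = 0.
  11 - 10*x = 0.
  ⇒ x = 11/10

f''(x) = 4*(5*x - 8)*exp(-2*x)
Second-derivative test at each critical point:
  f''(11/10) = -1.1080 < 0 → local maximum

Critical points: x = 11/10 (local maximum)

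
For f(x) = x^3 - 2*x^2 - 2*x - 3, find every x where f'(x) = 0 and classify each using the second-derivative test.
f'(x) = 3*x^2 - 4*x - 2

Solve f'(x) = 0:
  3*x^2 - 4*x - 2 = 0 has no rational roots; quadratic formula: x = (4 ± √40)/6.
  ⇒ x = 2/3 - sqrt(10)/3 ≈ -0.3874, 2/3 + sqrt(10)/3 ≈ 1.7208

f''(x) = 6*x - 4
Second-derivative test at each critical point:
  f''(-0.3874) = -6.3246 < 0 → local maximum
  f''(1.7208) = 6.3246 > 0 → local minimum

Critical points: x = 2/3 - sqrt(10)/3 ≈ -0.3874 (local maximum); x = 2/3 + sqrt(10)/3 ≈ 1.7208 (local minimum)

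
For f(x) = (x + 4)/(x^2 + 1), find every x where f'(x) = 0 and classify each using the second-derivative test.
f'(x) = (x^2 - 2*x*(x + 4) + 1)/(x^2 + 1)^2

Solve f'(x) = 0:
  f'(x) = -(x^2 + 8*x - 1)/(x^2 + 1)^2; the denominator is positive wherever f is defined, so f'(x) = 0 ⇔ -x^2 - 8*x + 1 = 0.
  x^2 + 8*x - 1 = 0 has no rational roots; quadratic formula: x = (-8 ± √68)/2.
  ⇒ x = -sqrt(17) - 4 ≈ -8.1231, -4 + sqrt(17) ≈ 0.1231

f''(x) = 2*(4*x^2*(x + 4) - (3*x + 4)*(x^2 + 1))/(x^2 + 1)^3
Second-derivative test at each critical point:
  f''(-8.1231) = 0.0018 > 0 → local minimum
  f''(0.1231) = -8.0018 < 0 → local maximum

Critical points: x = -sqrt(17) - 4 ≈ -8.1231 (local minimum); x = -4 + sqrt(17) ≈ 0.1231 (local maximum)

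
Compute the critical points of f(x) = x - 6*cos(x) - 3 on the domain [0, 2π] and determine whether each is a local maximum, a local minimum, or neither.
f'(x) = 6*sin(x) + 1

Solve f'(x) = 0 on [0, 2π]:
  f'(x) = 0 ⇔ sin(x) = -1/6, i.e. x = arcsin(-1/6) + 2nπ or x = π − arcsin(-1/6) + 2nπ; keep the solutions lying in [0, 2π].
  ⇒ x = asin(1/6) + pi ≈ 3.3090, -asin(1/6) + 2*pi ≈ 6.1157

f''(x) = 6*cos(x)
Second-derivative test at each critical point:
  f''(3.3090) = -5.9161 < 0 → local maximum
  f''(6.1157) = 5.9161 > 0 → local minimum

Critical points: x = asin(1/6) + pi ≈ 3.3090 (local maximum); x = -asin(1/6) + 2*pi ≈ 6.1157 (local minimum)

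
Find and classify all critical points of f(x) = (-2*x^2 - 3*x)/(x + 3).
f'(x) = (-2*x^2 - 12*x - 9)/(x^2 + 6*x + 9)

Solve f'(x) = 0:
  f'(x) = -(2*x^2 + 12*x + 9)/(x + 3)^2; the denominator is positive wherever f is defined, so f'(x) = 0 ⇔ -2*x^2 - 12*x - 9 = 0.
  2*x^2 + 12*x + 9 = 0 has no rational roots; quadratic formula: x = (-12 ± √72)/4.
  ⇒ x = -3 - 3*sqrt(2)/2 ≈ -5.1213, -3 + 3*sqrt(2)/2 ≈ -0.8787

f''(x) = -18/(x^3 + 9*x^2 + 27*x + 27)
Second-derivative test at each critical point:
  f''(-5.1213) = 1.8856 > 0 → local minimum
  f''(-0.8787) = -1.8856 < 0 → local maximum

Critical points: x = -3 - 3*sqrt(2)/2 ≈ -5.1213 (local minimum); x = -3 + 3*sqrt(2)/2 ≈ -0.8787 (local maximum)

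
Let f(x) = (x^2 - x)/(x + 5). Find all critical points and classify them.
f'(x) = (x^2 + 10*x - 5)/(x^2 + 10*x + 25)

Solve f'(x) = 0:
  f'(x) = (x^2 + 10*x - 5)/(x + 5)^2; the denominator is positive wherever f is defined, so f'(x) = 0 ⇔ x^2 + 10*x - 5 = 0.
  x^2 + 10*x - 5 = 0 has no rational roots; quadratic formula: x = (-10 ± √120)/2.
  ⇒ x = -sqrt(30) - 5 ≈ -10.4772, -5 + sqrt(30) ≈ 0.4772

f''(x) = 60/(x^3 + 15*x^2 + 75*x + 125)
Second-derivative test at each critical point:
  f''(-10.4772) = -0.3651 < 0 → local maximum
  f''(0.4772) = 0.3651 > 0 → local minimum

Critical points: x = -sqrt(30) - 5 ≈ -10.4772 (local maximum); x = -5 + sqrt(30) ≈ 0.4772 (local minimum)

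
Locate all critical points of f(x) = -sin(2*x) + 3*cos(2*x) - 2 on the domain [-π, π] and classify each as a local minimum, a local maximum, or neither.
f'(x) = -6*sin(2*x) - 2*cos(2*x)

Solve f'(x) = 0 on [-π, π]:
  f'(x) = 0 ⇔ -cos(2*x) = 3*sin(2*x) ⇔ tan(2*x) = -1/3, i.e. 2*x = arctan(-1/3) + nπ; keep the solutions lying in [-π, π].
  ⇒ x = -pi/2 - atan(1/3)/2 ≈ -1.7317, -atan(1/3)/2 ≈ -0.1609, -atan(1/3)/2 + pi/2 ≈ 1.4099, pi - atan(1/3)/2 ≈ 2.9807

f''(x) = 4*sin(2*x) - 12*cos(2*x)
Second-derivative test at each critical point:
  f''(-1.7317) = 12.6491 > 0 → local minimum
  f''(-0.1609) = -12.6491 < 0 → local maximum
  f''(1.4099) = 12.6491 > 0 → local minimum
  f''(2.9807) = -12.6491 < 0 → local maximum

Critical points: x = -pi/2 - atan(1/3)/2 ≈ -1.7317 (local minimum); x = -atan(1/3)/2 ≈ -0.1609 (local maximum); x = -atan(1/3)/2 + pi/2 ≈ 1.4099 (local minimum); x = pi - atan(1/3)/2 ≈ 2.9807 (local maximum)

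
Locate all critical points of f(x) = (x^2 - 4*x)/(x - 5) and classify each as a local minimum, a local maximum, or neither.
f'(x) = (x^2 - 10*x + 20)/(x^2 - 10*x + 25)

Solve f'(x) = 0:
  f'(x) = (x^2 - 10*x + 20)/(x - 5)^2; the denominator is positive wherever f is defined, so f'(x) = 0 ⇔ x^2 - 10*x + 20 = 0.
  x^2 - 10*x + 20 = 0 has no rational roots; quadratic formula: x = (10 ± √20)/2.
  ⇒ x = 5 - sqrt(5) ≈ 2.7639, sqrt(5) + 5 ≈ 7.2361

f''(x) = 10/(x^3 - 15*x^2 + 75*x - 125)
Second-derivative test at each critical point:
  f''(2.7639) = -0.8944 < 0 → local maximum
  f''(7.2361) = 0.8944 > 0 → local minimum

Critical points: x = 5 - sqrt(5) ≈ 2.7639 (local maximum); x = sqrt(5) + 5 ≈ 7.2361 (local minimum)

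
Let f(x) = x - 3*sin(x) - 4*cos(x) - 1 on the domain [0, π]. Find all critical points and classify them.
f'(x) = 4*sin(x) - 3*cos(x) + 1

Solve f'(x) = 0 on [0, π]:
  f'(x) = 0 ⇔ 4*sin(x) - 3*cos(x) = -1. Write the left side as R·cos(x + φ) with R = √((-3)² + (-4)²) = 5, cos φ = -3/5, sin φ = -4/5; then cos(x + φ) = -1/5. Solve for x and keep the solutions lying in [0, π].
  ⇒ x = atan((-4 + 6*sqrt(6))/(3 + 8*sqrt(6))) ≈ 0.4421

f''(x) = 3*sin(x) + 4*cos(x)
Second-derivative test at each critical point:
  f''(0.4421) = 4.8990 > 0 → local minimum

Critical points: x = atan((-4 + 6*sqrt(6))/(3 + 8*sqrt(6))) ≈ 0.4421 (local minimum)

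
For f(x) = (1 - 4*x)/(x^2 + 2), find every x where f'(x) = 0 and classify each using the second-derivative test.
f'(x) = 2*(2*x^2 - x - 4)/(x^4 + 4*x^2 + 4)

Solve f'(x) = 0:
  f'(x) = 2*(2*x^2 - x - 4)/(x^2 + 2)^2; the denominator is positive wherever f is defined, so f'(x) = 0 ⇔ 4*x^2 - 2*x - 8 = 0.
  Factor: 4*x^2 - 2*x - 8 = 2*(2*x^2 - x - 4); 2*x^2 - x - 4 = 0 has no rational roots; quadratic formula: x = (1 ± √33)/4.
  ⇒ x = 1/4 - sqrt(33)/4 ≈ -1.1861, 1/4 + sqrt(33)/4 ≈ 1.6861

f''(x) = 2*(4*x^2*(1 - 4*x) + (12*x - 1)*(x^2 + 2))/(x^2 + 2)^3
Second-derivative test at each critical point:
  f''(-1.1861) = -0.9898 < 0 → local maximum
  f''(1.6861) = 0.4898 > 0 → local minimum

Critical points: x = 1/4 - sqrt(33)/4 ≈ -1.1861 (local maximum); x = 1/4 + sqrt(33)/4 ≈ 1.6861 (local minimum)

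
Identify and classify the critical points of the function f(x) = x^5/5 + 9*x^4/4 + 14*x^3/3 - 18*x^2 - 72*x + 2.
f'(x) = x^4 + 9*x^3 + 14*x^2 - 36*x - 72

Solve f'(x) = 0:
  Factor: x^4 + 9*x^3 + 14*x^2 - 36*x - 72 = (x - 2)*(x + 2)*(x + 3)*(x + 6) = 0.
  ⇒ x = -6, -3, -2, 2

f''(x) = 4*x^3 + 27*x^2 + 28*x - 36
Second-derivative test at each critical point:
  f''(-6) = -96 < 0 → local maximum
  f''(-3) = 15 > 0 → local minimum
  f''(-2) = -16 < 0 → local maximum
  f''(2) = 160 > 0 → local minimum

Critical points: x = -6 (local maximum); x = -3 (local minimum); x = -2 (local maximum); x = 2 (local minimum)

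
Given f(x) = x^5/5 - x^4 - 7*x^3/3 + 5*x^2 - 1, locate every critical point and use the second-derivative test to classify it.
f'(x) = x*(x^3 - 4*x^2 - 7*x + 10)

Solve f'(x) = 0:
  Factor: x^4 - 4*x^3 - 7*x^2 + 10*x = x*(x - 5)*(x - 1)*(x + 2) = 0.
  ⇒ x = -2, 0, 1, 5

f''(x) = 4*x^3 - 12*x^2 - 14*x + 10
Second-derivative test at each critical point:
  f''(-2) = -42 < 0 → local maximum
  f''(0) = 10 > 0 → local minimum
  f''(1) = -12 < 0 → local maximum
  f''(5) = 140 > 0 → local minimum

Critical points: x = -2 (local maximum); x = 0 (local minimum); x = 1 (local maximum); x = 5 (local minimum)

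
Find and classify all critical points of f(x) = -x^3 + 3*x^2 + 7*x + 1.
f'(x) = -3*x^2 + 6*x + 7

Solve f'(x) = 0:
  3*x^2 - 6*x - 7 = 0 has no rational roots; quadratic formula: x = (6 ± √120)/6.
  ⇒ x = 1 - sqrt(30)/3 ≈ -0.8257, 1 + sqrt(30)/3 ≈ 2.8257

f''(x) = 6 - 6*x
Second-derivative test at each critical point:
  f''(-0.8257) = 10.9545 > 0 → local minimum
  f''(2.8257) = -10.9545 < 0 → local maximum

Critical points: x = 1 - sqrt(30)/3 ≈ -0.8257 (local minimum); x = 1 + sqrt(30)/3 ≈ 2.8257 (local maximum)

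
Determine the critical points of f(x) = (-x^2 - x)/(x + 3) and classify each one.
f'(x) = (-x^2 - 6*x - 3)/(x^2 + 6*x + 9)

Solve f'(x) = 0:
  f'(x) = -(x^2 + 6*x + 3)/(x + 3)^2; the denominator is positive wherever f is defined, so f'(x) = 0 ⇔ -x^2 - 6*x - 3 = 0.
  x^2 + 6*x + 3 = 0 has no rational roots; quadratic formula: x = (-6 ± √24)/2.
  ⇒ x = -3 - sqrt(6) ≈ -5.4495, -3 + sqrt(6) ≈ -0.5505

f''(x) = -12/(x^3 + 9*x^2 + 27*x + 27)
Second-derivative test at each critical point:
  f''(-5.4495) = 0.8165 > 0 → local minimum
  f''(-0.5505) = -0.8165 < 0 → local maximum

Critical points: x = -3 - sqrt(6) ≈ -5.4495 (local minimum); x = -3 + sqrt(6) ≈ -0.5505 (local maximum)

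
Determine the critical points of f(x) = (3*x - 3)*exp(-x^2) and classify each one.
f'(x) = 3*(-2*x*(x - 1) + 1)*exp(-x^2)

Solve f'(x) = 0:
  f'(x) = (-6*x^2 + 6*x + 3)·exp(-x^2) and exp(-x^2) > 0 for every x, so f'(x) = 0 ⇔ -6*x^2 + 6*x + 3 = 0.
  Factor: -6*x^2 + 6*x + 3 = -3*(2*x^2 - 2*x - 1); 2*x^2 - 2*x - 1 = 0 has no rational roots; quadratic formula: x = (2 ± √12)/4.
  ⇒ x = 1/2 - sqrt(3)/2 ≈ -0.3660, 1/2 + sqrt(3)/2 ≈ 1.3660

f''(x) = 6*(2*x^2*(x - 1) - 3*x + 1)*exp(-x^2)
Second-derivative test at each critical point:
  f''(-0.3660) = 9.0892 > 0 → local minimum
  f''(1.3660) = -1.6081 < 0 → local maximum

Critical points: x = 1/2 - sqrt(3)/2 ≈ -0.3660 (local minimum); x = 1/2 + sqrt(3)/2 ≈ 1.3660 (local maximum)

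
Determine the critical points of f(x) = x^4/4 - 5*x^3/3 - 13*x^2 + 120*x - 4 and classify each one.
f'(x) = x^3 - 5*x^2 - 26*x + 120

Solve f'(x) = 0:
  Factor: x^3 - 5*x^2 - 26*x + 120 = (x - 6)*(x - 4)*(x + 5) = 0.
  ⇒ x = -5, 4, 6

f''(x) = 3*x^2 - 10*x - 26
Second-derivative test at each critical point:
  f''(-5) = 99 > 0 → local minimum
  f''(4) = -18 < 0 → local maximum
  f''(6) = 22 > 0 → local minimum

Critical points: x = -5 (local minimum); x = 4 (local maximum); x = 6 (local minimum)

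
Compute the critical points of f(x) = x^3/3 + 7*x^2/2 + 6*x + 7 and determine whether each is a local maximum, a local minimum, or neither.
f'(x) = x^2 + 7*x + 6

Solve f'(x) = 0:
  Factor: x^2 + 7*x + 6 = (x + 1)*(x + 6) = 0.
  ⇒ x = -6, -1

f''(x) = 2*x + 7
Second-derivative test at each critical point:
  f''(-6) = -5 < 0 → local maximum
  f''(-1) = 5 > 0 → local minimum

Critical points: x = -6 (local maximum); x = -1 (local minimum)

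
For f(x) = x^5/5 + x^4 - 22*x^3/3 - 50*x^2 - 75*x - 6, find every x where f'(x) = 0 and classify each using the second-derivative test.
f'(x) = x^4 + 4*x^3 - 22*x^2 - 100*x - 75

Solve f'(x) = 0:
  Factor: x^4 + 4*x^3 - 22*x^2 - 100*x - 75 = (x - 5)*(x + 1)*(x + 3)*(x + 5) = 0.
  ⇒ x = -5, -3, -1, 5

f''(x) = 4*x^3 + 12*x^2 - 44*x - 100
Second-derivative test at each critical point:
  f''(-5) = -80 < 0 → local maximum
  f''(-3) = 32 > 0 → local minimum
  f''(-1) = -48 < 0 → local maximum
  f''(5) = 480 > 0 → local minimum

Critical points: x = -5 (local maximum); x = -3 (local minimum); x = -1 (local maximum); x = 5 (local minimum)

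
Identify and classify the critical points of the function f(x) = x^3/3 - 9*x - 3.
f'(x) = x^2 - 9

Solve f'(x) = 0:
  Factor: x^2 - 9 = (x - 3)*(x + 3) = 0.
  ⇒ x = -3, 3

f''(x) = 2*x
Second-derivative test at each critical point:
  f''(-3) = -6 < 0 → local maximum
  f''(3) = 6 > 0 → local minimum

Critical points: x = -3 (local maximum); x = 3 (local minimum)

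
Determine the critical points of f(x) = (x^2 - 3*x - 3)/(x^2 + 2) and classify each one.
f'(x) = (3*x^2 + 10*x - 6)/(x^4 + 4*x^2 + 4)

Solve f'(x) = 0:
  f'(x) = (3*x^2 + 10*x - 6)/(x^2 + 2)^2; the denominator is positive wherever f is defined, so f'(x) = 0 ⇔ 3*x^2 + 10*x - 6 = 0.
  3*x^2 + 10*x - 6 = 0 has no rational roots; quadratic formula: x = (-10 ± √172)/6.
  ⇒ x = -sqrt(43)/3 - 5/3 ≈ -3.8525, -5/3 + sqrt(43)/3 ≈ 0.5191

f''(x) = 2*(-3*x^3 - 15*x^2 + 18*x + 10)/(x^6 + 6*x^4 + 12*x^2 + 8)
Second-derivative test at each critical point:
  f''(-3.8525) = -0.0462 < 0 → local maximum
  f''(0.5191) = 2.5462 > 0 → local minimum

Critical points: x = -sqrt(43)/3 - 5/3 ≈ -3.8525 (local maximum); x = -5/3 + sqrt(43)/3 ≈ 0.5191 (local minimum)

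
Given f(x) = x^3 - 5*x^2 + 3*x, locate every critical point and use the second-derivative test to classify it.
f'(x) = 3*x^2 - 10*x + 3

Solve f'(x) = 0:
  Factor: 3*x^2 - 10*x + 3 = (x - 3)*(3*x - 1) = 0.
  ⇒ x = 1/3, 3

f''(x) = 6*x - 10
Second-derivative test at each critical point:
  f''(1/3) = -8 < 0 → local maximum
  f''(3) = 8 > 0 → local minimum

Critical points: x = 1/3 (local maximum); x = 3 (local minimum)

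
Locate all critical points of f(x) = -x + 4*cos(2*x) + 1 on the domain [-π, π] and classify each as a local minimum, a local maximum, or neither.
f'(x) = -8*sin(2*x) - 1

Solve f'(x) = 0 on [-π, π]:
  f'(x) = 0 ⇔ sin(2*x) = -1/8, i.e. 2*x = arcsin(-1/8) + 2nπ or 2*x = π − arcsin(-1/8) + 2nπ; keep the solutions lying in [-π, π].
  ⇒ x = -pi/2 + asin(1/8)/2 ≈ -1.5081, -asin(1/8)/2 ≈ -0.0627, asin(1/8)/2 + pi/2 ≈ 1.6335, pi - asin(1/8)/2 ≈ 3.0789

f''(x) = -16*cos(2*x)
Second-derivative test at each critical point:
  f''(-1.5081) = 15.8745 > 0 → local minimum
  f''(-0.0627) = -15.8745 < 0 → local maximum
  f''(1.6335) = 15.8745 > 0 → local minimum
  f''(3.0789) = -15.8745 < 0 → local maximum

Critical points: x = -pi/2 + asin(1/8)/2 ≈ -1.5081 (local minimum); x = -asin(1/8)/2 ≈ -0.0627 (local maximum); x = asin(1/8)/2 + pi/2 ≈ 1.6335 (local minimum); x = pi - asin(1/8)/2 ≈ 3.0789 (local maximum)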